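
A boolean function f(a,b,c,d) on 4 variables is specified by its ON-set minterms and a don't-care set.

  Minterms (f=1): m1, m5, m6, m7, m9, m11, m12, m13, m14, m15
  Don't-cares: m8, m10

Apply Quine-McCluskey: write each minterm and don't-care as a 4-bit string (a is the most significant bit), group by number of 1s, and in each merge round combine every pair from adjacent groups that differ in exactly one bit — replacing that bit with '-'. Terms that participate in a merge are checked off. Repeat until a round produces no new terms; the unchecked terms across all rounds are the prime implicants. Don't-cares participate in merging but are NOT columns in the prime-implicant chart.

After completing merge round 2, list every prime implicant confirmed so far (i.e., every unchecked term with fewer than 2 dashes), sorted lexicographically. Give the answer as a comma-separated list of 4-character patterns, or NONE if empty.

NONE

Round 0: 0001✓ 0101✓ 0110✓ 0111✓ 1000✓ 1001✓ 1010✓ 1011✓ 1100✓ 1101✓ 1110✓ 1111✓
Round 1: -001✓ -101✓ -110✓ -111✓ 0-01✓ 01-1✓ 011-✓ 1-00✓ 1-01✓ 1-10✓ 1-11✓ 10-0✓ 10-1✓ 100-✓ 101-✓ 11-0✓ 11-1✓ 110-✓ 111-✓
Round 2: --01 -1-1 -11- 1--0✓ 1--1✓ 1-0-✓ 1-1-✓ 10--✓ 11--✓
Round 3: 1---
PIs = {--01, -1-1, -11-, 1---}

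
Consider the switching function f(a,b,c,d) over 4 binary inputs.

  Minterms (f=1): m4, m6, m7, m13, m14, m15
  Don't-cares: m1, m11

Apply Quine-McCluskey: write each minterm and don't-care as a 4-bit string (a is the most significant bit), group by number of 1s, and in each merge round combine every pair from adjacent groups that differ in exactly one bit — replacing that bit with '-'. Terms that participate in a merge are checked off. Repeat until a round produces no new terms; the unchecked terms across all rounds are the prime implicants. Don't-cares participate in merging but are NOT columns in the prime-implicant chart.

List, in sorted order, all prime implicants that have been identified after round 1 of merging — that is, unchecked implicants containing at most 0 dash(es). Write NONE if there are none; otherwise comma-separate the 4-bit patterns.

0001

size-2^0 implicants → 0001  0100(✓)  0110(✓)  0111(✓)  1011(✓)  1101(✓)  1110(✓)  1111(✓)
size-2^1 implicants → -110(✓)  -111(✓)  01-0  011-(✓)  1-11  11-1  111-(✓)
size-2^2 implicants → -11-
Unchecked terms (primes): -11-, 0001, 01-0, 1-11, 11-1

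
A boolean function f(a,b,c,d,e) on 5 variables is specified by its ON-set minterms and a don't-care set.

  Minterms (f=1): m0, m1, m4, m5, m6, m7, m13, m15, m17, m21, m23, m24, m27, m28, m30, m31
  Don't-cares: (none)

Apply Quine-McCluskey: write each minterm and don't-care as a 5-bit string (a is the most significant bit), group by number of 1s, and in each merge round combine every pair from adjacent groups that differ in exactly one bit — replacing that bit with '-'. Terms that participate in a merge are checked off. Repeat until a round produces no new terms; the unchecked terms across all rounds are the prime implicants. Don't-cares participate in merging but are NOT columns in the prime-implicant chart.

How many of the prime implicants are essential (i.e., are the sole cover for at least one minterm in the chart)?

size-2^0 implicants → 00000(✓)  00001(✓)  00100(✓)  00101(✓)  00110(✓)  00111(✓)  01101(✓)  01111(✓)  10001(✓)  10101(✓)  10111(✓)  11000(✓)  11011(✓)  11100(✓)  11110(✓)  11111(✓)
size-2^1 implicants → -0001(✓)  -0101(✓)  -0111(✓)  -1111(✓)  0-101(✓)  0-111(✓)  00-00(✓)  00-01(✓)  0000-(✓)  001-0(✓)  001-1(✓)  0010-(✓)  0011-(✓)  011-1(✓)  1-111(✓)  10-01(✓)  101-1(✓)  11-00  11-11  111-0  1111-
size-2^2 implicants → --111  -0-01  -01-1  0-1-1  00-0-  001--
Unchecked terms (primes): --111, -0-01, -01-1, 0-1-1, 00-0-, 001--, 11-00, 11-11, 111-0, 1111-
Minterm coverage:
  m0 ⊆ 00-0- [E]
  m1 ⊆ -0-01,00-0-
  m4 ⊆ 00-0-,001--
  m5 ⊆ -0-01,-01-1,0-1-1,00-0-,001--
  m6 ⊆ 001-- [E]
  m7 ⊆ --111,-01-1,0-1-1,001--
  m13 ⊆ 0-1-1 [E]
  m15 ⊆ --111,0-1-1
  m17 ⊆ -0-01 [E]
  m21 ⊆ -0-01,-01-1
  m23 ⊆ --111,-01-1
  m24 ⊆ 11-00 [E]
  m27 ⊆ 11-11 [E]
  m28 ⊆ 11-00,111-0
  m30 ⊆ 111-0,1111-
  m31 ⊆ --111,11-11,1111-
E = {-0-01, 0-1-1, 00-0-, 001--, 11-00, 11-11}

6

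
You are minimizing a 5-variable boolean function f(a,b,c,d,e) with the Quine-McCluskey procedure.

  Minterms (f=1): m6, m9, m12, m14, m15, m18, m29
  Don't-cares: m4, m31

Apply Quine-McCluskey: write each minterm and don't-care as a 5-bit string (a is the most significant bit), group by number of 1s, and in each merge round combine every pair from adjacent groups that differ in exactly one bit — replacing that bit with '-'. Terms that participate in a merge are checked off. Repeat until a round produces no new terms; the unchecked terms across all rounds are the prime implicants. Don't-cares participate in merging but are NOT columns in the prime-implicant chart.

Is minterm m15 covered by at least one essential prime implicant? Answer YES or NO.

Round 0: 00100✓ 00110✓ 01001 01100✓ 01110✓ 01111✓ 10010 11101✓ 11111✓
Round 1: -1111 0-100✓ 0-110✓ 001-0✓ 011-0✓ 0111- 111-1
Round 2: 0-1-0
PIs = {-1111, 0-1-0, 01001, 0111-, 10010, 111-1}
Coverage chart:
  m6: 0-1-0 ←essential
  m9: 01001 ←essential
  m12: 0-1-0 ←essential
  m14: 0-1-0,0111-
  m15: -1111,0111-
  m18: 10010 ←essential
  m29: 111-1 ←essential
Essential: 0-1-0, 01001, 10010, 111-1

NO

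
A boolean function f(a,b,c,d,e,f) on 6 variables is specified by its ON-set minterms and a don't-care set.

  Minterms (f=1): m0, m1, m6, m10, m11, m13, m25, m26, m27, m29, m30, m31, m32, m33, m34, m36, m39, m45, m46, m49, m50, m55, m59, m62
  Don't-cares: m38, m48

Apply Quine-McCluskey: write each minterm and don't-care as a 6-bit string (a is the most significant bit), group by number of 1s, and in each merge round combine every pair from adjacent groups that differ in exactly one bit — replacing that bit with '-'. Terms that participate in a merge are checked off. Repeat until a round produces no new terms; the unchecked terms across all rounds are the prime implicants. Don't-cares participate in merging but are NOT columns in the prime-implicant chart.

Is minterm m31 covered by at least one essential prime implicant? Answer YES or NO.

YES

Round 0: 000000✓ 000001✓ 000110✓ 001010✓ 001011✓ 001101✓ 011001✓ 011010✓ 011011✓ 011101✓ 011110✓ 011111✓ 100000✓ 100001✓ 100010✓ 100100✓ 100110✓ 100111✓ 101101✓ 101110✓ 110000✓ 110001✓ 110010✓ 110111✓ 111011✓ 111110✓
Round 1: -00000✓ -00001✓ -00110 -01101 -11011 -11110 0-1010✓ 0-1011✓ 0-1101 00000-✓ 00101-✓ 011-01✓ 011-10✓ 011-11✓ 0110-1✓ 01101-✓ 0111-1✓ 01111-✓ 1-0000✓ 1-0001✓ 1-0010✓ 1-0111 1-1110 10-110 100-00✓ 100-10✓ 1000-0✓ 10000-✓ 1001-0✓ 10011- 1100-0✓ 11000-✓
Round 2: -0000- 0-101- 011--1 011-1- 1-00-0 1-000- 100--0
PIs = {-0000-, -00110, -01101, -11011, -11110, 0-101-, 0-1101, 011--1, 011-1-, 1-00-0, 1-000-, 1-0111, 1-1110, 10-110, 100--0, 10011-}
Coverage chart:
  m0: -0000- ←essential
  m1: -0000- ←essential
  m6: -00110 ←essential
  m10: 0-101- ←essential
  m11: 0-101- ←essential
  m13: -01101,0-1101
  m25: 011--1 ←essential
  m26: 0-101-,011-1-
  m27: -11011,0-101-,011--1,011-1-
  m29: 0-1101,011--1
  m30: -11110,011-1-
  m31: 011--1,011-1-
  m32: -0000-,1-00-0,1-000-,100--0
  m33: -0000-,1-000-
  m34: 1-00-0,100--0
  m36: 100--0 ←essential
  m39: 1-0111,10011-
  m45: -01101 ←essential
  m46: 1-1110,10-110
  m49: 1-000- ←essential
  m50: 1-00-0 ←essential
  m55: 1-0111 ←essential
  m59: -11011 ←essential
  m62: -11110,1-1110
Essential: -0000-, -00110, -01101, -11011, 0-101-, 011--1, 1-00-0, 1-000-, 1-0111, 100--0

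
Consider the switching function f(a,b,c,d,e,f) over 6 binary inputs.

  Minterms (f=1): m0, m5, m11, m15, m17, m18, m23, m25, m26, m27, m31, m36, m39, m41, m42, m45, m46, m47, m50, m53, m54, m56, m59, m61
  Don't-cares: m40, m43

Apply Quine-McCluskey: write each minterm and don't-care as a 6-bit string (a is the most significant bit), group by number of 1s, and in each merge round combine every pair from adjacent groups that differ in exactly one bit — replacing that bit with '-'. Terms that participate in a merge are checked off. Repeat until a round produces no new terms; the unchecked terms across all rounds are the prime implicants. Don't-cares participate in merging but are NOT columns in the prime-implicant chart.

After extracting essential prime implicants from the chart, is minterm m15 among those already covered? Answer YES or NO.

NO

size-2^0 implicants → 000000  000101  001011(✓)  001111(✓)  010001(✓)  010010(✓)  010111(✓)  011001(✓)  011010(✓)  011011(✓)  011111(✓)  100100  100111(✓)  101000(✓)  101001(✓)  101010(✓)  101011(✓)  101101(✓)  101110(✓)  101111(✓)  110010(✓)  110101(✓)  110110(✓)  111000(✓)  111011(✓)  111101(✓)
size-2^1 implicants → -01011(✓)  -01111(✓)  -10010  -11011(✓)  0-1011(✓)  0-1111(✓)  001-11(✓)  01-001  01-010  01-111  011-11(✓)  0110-1  01101-  1-1000  1-1011(✓)  1-1101  10-111  101-01(✓)  101-10(✓)  101-11(✓)  1010-0(✓)  1010-1(✓)  10100-(✓)  10101-(✓)  1011-1(✓)  10111-(✓)  11-101  110-10
size-2^2 implicants → --1011  -01-11  0-1-11  101--1  101-1-  1010--
Unchecked terms (primes): --1011, -01-11, -10010, 0-1-11, 000000, 000101, 01-001, 01-010, 01-111, 0110-1, 01101-, 1-1000, 1-1101, 10-111, 100100, 101--1, 101-1-, 1010--, 11-101, 110-10
Minterm coverage:
  m0 ⊆ 000000 [E]
  m5 ⊆ 000101 [E]
  m11 ⊆ --1011,-01-11,0-1-11
  m15 ⊆ -01-11,0-1-11
  m17 ⊆ 01-001 [E]
  m18 ⊆ -10010,01-010
  m23 ⊆ 01-111 [E]
  m25 ⊆ 01-001,0110-1
  m26 ⊆ 01-010,01101-
  m27 ⊆ --1011,0-1-11,0110-1,01101-
  m31 ⊆ 0-1-11,01-111
  m36 ⊆ 100100 [E]
  m39 ⊆ 10-111 [E]
  m41 ⊆ 101--1,1010--
  m42 ⊆ 101-1-,1010--
  m45 ⊆ 1-1101,101--1
  m46 ⊆ 101-1- [E]
  m47 ⊆ -01-11,10-111,101--1,101-1-
  m50 ⊆ -10010,110-10
  m53 ⊆ 11-101 [E]
  m54 ⊆ 110-10 [E]
  m56 ⊆ 1-1000 [E]
  m59 ⊆ --1011 [E]
  m61 ⊆ 1-1101,11-101
E = {--1011, 000000, 000101, 01-001, 01-111, 1-1000, 10-111, 100100, 101-1-, 11-101, 110-10}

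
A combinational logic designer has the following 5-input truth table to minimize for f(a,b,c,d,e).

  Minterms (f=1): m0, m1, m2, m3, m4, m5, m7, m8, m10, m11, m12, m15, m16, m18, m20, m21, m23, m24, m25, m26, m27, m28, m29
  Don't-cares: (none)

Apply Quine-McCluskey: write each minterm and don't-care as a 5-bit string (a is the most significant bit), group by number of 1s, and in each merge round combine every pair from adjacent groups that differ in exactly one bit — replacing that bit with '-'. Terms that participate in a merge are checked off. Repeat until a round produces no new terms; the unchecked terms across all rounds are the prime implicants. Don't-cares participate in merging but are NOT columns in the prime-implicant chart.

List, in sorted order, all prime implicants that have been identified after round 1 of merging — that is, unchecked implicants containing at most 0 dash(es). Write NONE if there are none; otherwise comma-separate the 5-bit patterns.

NONE

size-2^0 implicants → 00000(✓)  00001(✓)  00010(✓)  00011(✓)  00100(✓)  00101(✓)  00111(✓)  01000(✓)  01010(✓)  01011(✓)  01100(✓)  01111(✓)  10000(✓)  10010(✓)  10100(✓)  10101(✓)  10111(✓)  11000(✓)  11001(✓)  11010(✓)  11011(✓)  11100(✓)  11101(✓)
size-2^1 implicants → -0000(✓)  -0010(✓)  -0100(✓)  -0101(✓)  -0111(✓)  -1000(✓)  -1010(✓)  -1011(✓)  -1100(✓)  0-000(✓)  0-010(✓)  0-011(✓)  0-100(✓)  0-111(✓)  00-00(✓)  00-01(✓)  00-11(✓)  000-0(✓)  000-1(✓)  0000-(✓)  0001-(✓)  001-1(✓)  0010-(✓)  01-00(✓)  01-11(✓)  010-0(✓)  0101-(✓)  1-000(✓)  1-010(✓)  1-100(✓)  1-101(✓)  10-00(✓)  100-0(✓)  101-1(✓)  1010-(✓)  11-00(✓)  11-01(✓)  110-0(✓)  110-1(✓)  1100-(✓)  1101-(✓)  1110-(✓)
size-2^2 implicants → --000(✓)  --010(✓)  --100(✓)  -0-00(✓)  -00-0(✓)  -01-1  -010-  -1-00(✓)  -10-0(✓)  -101-  0--00(✓)  0--11  0-0-0(✓)  0-01-  00--1  00-0-  000--  1--00(✓)  1-0-0(✓)  1-10-  11-0-  110--
size-2^3 implicants → ---00  --0-0
Unchecked terms (primes): ---00, --0-0, -01-1, -010-, -101-, 0--11, 0-01-, 00--1, 00-0-, 000--, 1-10-, 11-0-, 110--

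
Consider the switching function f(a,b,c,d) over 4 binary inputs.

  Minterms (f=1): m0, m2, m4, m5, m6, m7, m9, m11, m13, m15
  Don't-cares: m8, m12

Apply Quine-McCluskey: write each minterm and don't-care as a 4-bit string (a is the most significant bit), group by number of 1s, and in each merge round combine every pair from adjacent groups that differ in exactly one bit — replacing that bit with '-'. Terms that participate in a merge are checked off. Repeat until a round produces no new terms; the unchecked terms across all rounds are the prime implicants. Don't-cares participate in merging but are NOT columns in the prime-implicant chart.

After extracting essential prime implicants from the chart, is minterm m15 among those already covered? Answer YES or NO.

YES

[col 0] 0000*, 0010*, 0100*, 0101*, 0110*, 0111*, 1000*, 1001*, 1011*, 1100*, 1101*, 1111*
[col 1] -000*, -100*, -101*, -111*, 0-00*, 0-10*, 00-0*, 01-0*, 01-1*, 010-*, 011-*, 1-00*, 1-01*, 1-11*, 10-1*, 100-*, 11-1*, 110-*
[col 2] --00, -1-1, -10-, 0--0, 01--, 1--1, 1-0-
Prime implicants: --00, -1-1, -10-, 0--0, 01--, 1--1, 1-0-
PI chart (minterm → PIs covering it):
  0 | --00,0--0
  2 | 0--0  (sole → essential)
  4 | --00,-10-,0--0,01--
  5 | -1-1,-10-,01--
  6 | 0--0,01--
  7 | -1-1,01--
  9 | 1--1,1-0-
  11 | 1--1  (sole → essential)
  13 | -1-1,-10-,1--1,1-0-
  15 | -1-1,1--1
Essential prime implicants: 0--0, 1--1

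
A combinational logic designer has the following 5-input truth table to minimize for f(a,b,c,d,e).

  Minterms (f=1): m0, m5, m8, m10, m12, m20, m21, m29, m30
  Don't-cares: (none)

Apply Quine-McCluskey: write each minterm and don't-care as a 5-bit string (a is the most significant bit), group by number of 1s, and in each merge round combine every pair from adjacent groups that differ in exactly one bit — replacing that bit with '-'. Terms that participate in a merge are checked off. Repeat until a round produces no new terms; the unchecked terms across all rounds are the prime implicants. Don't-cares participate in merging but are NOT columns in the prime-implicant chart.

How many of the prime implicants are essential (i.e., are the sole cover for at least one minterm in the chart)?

7

[col 0] 00000*, 00101*, 01000*, 01010*, 01100*, 10100*, 10101*, 11101*, 11110
[col 1] -0101, 0-000, 01-00, 010-0, 1-101, 1010-
Prime implicants: -0101, 0-000, 01-00, 010-0, 1-101, 1010-, 11110
PI chart (minterm → PIs covering it):
  0 | 0-000  (sole → essential)
  5 | -0101  (sole → essential)
  8 | 0-000,01-00,010-0
  10 | 010-0  (sole → essential)
  12 | 01-00  (sole → essential)
  20 | 1010-  (sole → essential)
  21 | -0101,1-101,1010-
  29 | 1-101  (sole → essential)
  30 | 11110  (sole → essential)
Essential prime implicants: -0101, 0-000, 01-00, 010-0, 1-101, 1010-, 11110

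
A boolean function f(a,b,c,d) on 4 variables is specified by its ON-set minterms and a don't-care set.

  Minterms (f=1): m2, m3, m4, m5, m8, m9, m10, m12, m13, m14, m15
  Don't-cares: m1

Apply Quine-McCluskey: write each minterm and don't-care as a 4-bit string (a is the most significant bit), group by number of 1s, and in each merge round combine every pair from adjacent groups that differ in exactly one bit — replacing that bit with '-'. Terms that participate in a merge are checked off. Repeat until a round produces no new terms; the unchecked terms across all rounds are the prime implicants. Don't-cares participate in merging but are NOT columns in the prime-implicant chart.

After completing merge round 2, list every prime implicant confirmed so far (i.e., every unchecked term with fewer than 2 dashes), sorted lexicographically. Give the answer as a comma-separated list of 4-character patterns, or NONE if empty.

[col 0] 0001*, 0010*, 0011*, 0100*, 0101*, 1000*, 1001*, 1010*, 1100*, 1101*, 1110*, 1111*
[col 1] -001*, -010, -100*, -101*, 0-01*, 00-1, 001-, 010-*, 1-00*, 1-01*, 1-10*, 10-0*, 100-*, 11-0*, 11-1*, 110-*, 111-*
[col 2] --01, -10-, 1--0, 1-0-, 11--
Prime implicants: --01, -010, -10-, 00-1, 001-, 1--0, 1-0-, 11--

-010, 00-1, 001-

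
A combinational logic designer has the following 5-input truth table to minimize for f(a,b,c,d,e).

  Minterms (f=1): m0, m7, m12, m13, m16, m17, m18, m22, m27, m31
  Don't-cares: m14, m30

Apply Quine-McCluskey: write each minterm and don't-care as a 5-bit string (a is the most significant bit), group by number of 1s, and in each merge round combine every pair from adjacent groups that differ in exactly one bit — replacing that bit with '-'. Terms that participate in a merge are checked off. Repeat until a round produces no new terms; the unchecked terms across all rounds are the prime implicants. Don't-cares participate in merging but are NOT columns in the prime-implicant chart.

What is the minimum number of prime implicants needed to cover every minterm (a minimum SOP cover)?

Round 0: 00000✓ 00111 01100✓ 01101✓ 01110✓ 10000✓ 10001✓ 10010✓ 10110✓ 11011✓ 11110✓ 11111✓
Round 1: -0000 -1110 011-0 0110- 1-110 10-10 100-0 1000- 11-11 1111-
PIs = {-0000, -1110, 00111, 011-0, 0110-, 1-110, 10-10, 100-0, 1000-, 11-11, 1111-}
Coverage chart:
  m0: -0000 ←essential
  m7: 00111 ←essential
  m12: 011-0,0110-
  m13: 0110- ←essential
  m16: -0000,100-0,1000-
  m17: 1000- ←essential
  m18: 10-10,100-0
  m22: 1-110,10-10
  m27: 11-11 ←essential
  m31: 11-11,1111-
Essential: -0000, 00111, 0110-, 1000-, 11-11
Petrick residual → 10-10
Min cover (6 terms): b'c'd'e' + a'b'cde + a'bcd' + ab'de' + ab'c'd' + abde

6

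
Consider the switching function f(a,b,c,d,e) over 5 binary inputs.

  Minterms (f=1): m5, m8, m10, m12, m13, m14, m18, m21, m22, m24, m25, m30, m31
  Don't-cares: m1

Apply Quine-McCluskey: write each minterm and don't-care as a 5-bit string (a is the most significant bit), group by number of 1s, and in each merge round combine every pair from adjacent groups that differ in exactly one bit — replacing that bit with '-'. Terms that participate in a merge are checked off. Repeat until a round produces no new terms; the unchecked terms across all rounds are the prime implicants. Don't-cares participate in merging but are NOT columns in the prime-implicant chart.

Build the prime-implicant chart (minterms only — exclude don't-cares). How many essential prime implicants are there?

5

size-2^0 implicants → 00001(✓)  00101(✓)  01000(✓)  01010(✓)  01100(✓)  01101(✓)  01110(✓)  10010(✓)  10101(✓)  10110(✓)  11000(✓)  11001(✓)  11110(✓)  11111(✓)
size-2^1 implicants → -0101  -1000  -1110  0-101  00-01  01-00(✓)  01-10(✓)  010-0(✓)  011-0(✓)  0110-  1-110  10-10  1100-  1111-
size-2^2 implicants → 01--0
Unchecked terms (primes): -0101, -1000, -1110, 0-101, 00-01, 01--0, 0110-, 1-110, 10-10, 1100-, 1111-
Minterm coverage:
  m5 ⊆ -0101,0-101,00-01
  m8 ⊆ -1000,01--0
  m10 ⊆ 01--0 [E]
  m12 ⊆ 01--0,0110-
  m13 ⊆ 0-101,0110-
  m14 ⊆ -1110,01--0
  m18 ⊆ 10-10 [E]
  m21 ⊆ -0101 [E]
  m22 ⊆ 1-110,10-10
  m24 ⊆ -1000,1100-
  m25 ⊆ 1100- [E]
  m30 ⊆ -1110,1-110,1111-
  m31 ⊆ 1111- [E]
E = {-0101, 01--0, 10-10, 1100-, 1111-}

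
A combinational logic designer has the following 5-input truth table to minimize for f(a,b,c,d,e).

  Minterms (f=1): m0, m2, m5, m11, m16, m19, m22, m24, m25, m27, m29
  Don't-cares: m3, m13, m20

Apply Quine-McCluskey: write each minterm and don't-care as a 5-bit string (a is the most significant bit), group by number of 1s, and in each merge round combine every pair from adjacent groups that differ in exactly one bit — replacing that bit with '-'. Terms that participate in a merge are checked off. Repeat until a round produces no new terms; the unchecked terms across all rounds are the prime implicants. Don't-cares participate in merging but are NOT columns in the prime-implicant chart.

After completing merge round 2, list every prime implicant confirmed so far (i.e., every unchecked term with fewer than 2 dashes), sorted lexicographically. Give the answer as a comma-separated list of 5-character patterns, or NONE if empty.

-0000, -1101, 0-101, 000-0, 0001-, 1-000, 10-00, 101-0, 11-01, 110-1, 1100-

[col 0] 00000*, 00010*, 00011*, 00101*, 01011*, 01101*, 10000*, 10011*, 10100*, 10110*, 11000*, 11001*, 11011*, 11101*
[col 1] -0000, -0011*, -1011*, -1101, 0-011*, 0-101, 000-0, 0001-, 1-000, 1-011*, 10-00, 101-0, 11-01, 110-1, 1100-
[col 2] --011
Prime implicants: --011, -0000, -1101, 0-101, 000-0, 0001-, 1-000, 10-00, 101-0, 11-01, 110-1, 1100-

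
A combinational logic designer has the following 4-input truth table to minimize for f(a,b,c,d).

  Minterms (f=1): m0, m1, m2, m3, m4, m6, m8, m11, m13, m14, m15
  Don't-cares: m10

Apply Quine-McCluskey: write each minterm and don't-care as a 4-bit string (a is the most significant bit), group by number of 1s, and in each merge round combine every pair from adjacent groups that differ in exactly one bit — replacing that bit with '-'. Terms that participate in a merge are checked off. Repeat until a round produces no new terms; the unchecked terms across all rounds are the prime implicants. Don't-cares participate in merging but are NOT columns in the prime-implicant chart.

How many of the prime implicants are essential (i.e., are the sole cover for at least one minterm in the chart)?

size-2^0 implicants → 0000(✓)  0001(✓)  0010(✓)  0011(✓)  0100(✓)  0110(✓)  1000(✓)  1010(✓)  1011(✓)  1101(✓)  1110(✓)  1111(✓)
size-2^1 implicants → -000(✓)  -010(✓)  -011(✓)  -110(✓)  0-00(✓)  0-10(✓)  00-0(✓)  00-1(✓)  000-(✓)  001-(✓)  01-0(✓)  1-10(✓)  1-11(✓)  10-0(✓)  101-(✓)  11-1  111-(✓)
size-2^2 implicants → --10  -0-0  -01-  0--0  00--  1-1-
Unchecked terms (primes): --10, -0-0, -01-, 0--0, 00--, 1-1-, 11-1
Minterm coverage:
  m0 ⊆ -0-0,0--0,00--
  m1 ⊆ 00-- [E]
  m2 ⊆ --10,-0-0,-01-,0--0,00--
  m3 ⊆ -01-,00--
  m4 ⊆ 0--0 [E]
  m6 ⊆ --10,0--0
  m8 ⊆ -0-0 [E]
  m11 ⊆ -01-,1-1-
  m13 ⊆ 11-1 [E]
  m14 ⊆ --10,1-1-
  m15 ⊆ 1-1-,11-1
E = {-0-0, 0--0, 00--, 11-1}

4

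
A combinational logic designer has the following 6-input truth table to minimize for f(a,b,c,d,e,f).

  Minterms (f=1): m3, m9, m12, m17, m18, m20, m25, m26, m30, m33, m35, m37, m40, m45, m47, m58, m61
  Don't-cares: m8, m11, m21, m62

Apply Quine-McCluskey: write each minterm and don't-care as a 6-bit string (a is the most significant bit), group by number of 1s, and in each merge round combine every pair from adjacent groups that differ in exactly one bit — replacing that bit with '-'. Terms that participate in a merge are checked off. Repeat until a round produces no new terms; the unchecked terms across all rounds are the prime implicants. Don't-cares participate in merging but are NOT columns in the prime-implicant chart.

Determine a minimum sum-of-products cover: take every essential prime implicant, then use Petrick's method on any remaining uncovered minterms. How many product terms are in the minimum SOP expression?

11

Round 0: 000011✓ 001000✓ 001001✓ 001011✓ 001100✓ 010001✓ 010010✓ 010100✓ 010101✓ 011001✓ 011010✓ 011110✓ 100001✓ 100011✓ 100101✓ 101000✓ 101101✓ 101111✓ 111010✓ 111101✓ 111110✓
Round 1: -00011 -01000 -11010✓ -11110✓ 0-1001 00-011 001-00 0010-1 00100- 01-001 01-010 010-01 01010- 011-10✓ 1-1101 10-101 100-01 1000-1 1011-1 111-10✓
Round 2: -11-10
PIs = {-00011, -01000, -11-10, 0-1001, 00-011, 001-00, 0010-1, 00100-, 01-001, 01-010, 010-01, 01010-, 1-1101, 10-101, 100-01, 1000-1, 1011-1}
Coverage chart:
  m3: -00011,00-011
  m9: 0-1001,0010-1,00100-
  m12: 001-00 ←essential
  m17: 01-001,010-01
  m18: 01-010 ←essential
  m20: 01010- ←essential
  m25: 0-1001,01-001
  m26: -11-10,01-010
  m30: -11-10 ←essential
  m33: 100-01,1000-1
  m35: -00011,1000-1
  m37: 10-101,100-01
  m40: -01000 ←essential
  m45: 1-1101,10-101,1011-1
  m47: 1011-1 ←essential
  m58: -11-10 ←essential
  m61: 1-1101 ←essential
Essential: -01000, -11-10, 001-00, 01-010, 01010-, 1-1101, 1011-1
Petrick residual → -00011, 0-1001, 01-001, 100-01
Min cover (11 terms): b'c'd'ef + b'cd'e'f' + bcef' + a'cd'e'f + a'b'ce'f' + a'bd'e'f + a'bd'ef' + a'bc'de' + acde'f + ab'c'e'f + ab'cdf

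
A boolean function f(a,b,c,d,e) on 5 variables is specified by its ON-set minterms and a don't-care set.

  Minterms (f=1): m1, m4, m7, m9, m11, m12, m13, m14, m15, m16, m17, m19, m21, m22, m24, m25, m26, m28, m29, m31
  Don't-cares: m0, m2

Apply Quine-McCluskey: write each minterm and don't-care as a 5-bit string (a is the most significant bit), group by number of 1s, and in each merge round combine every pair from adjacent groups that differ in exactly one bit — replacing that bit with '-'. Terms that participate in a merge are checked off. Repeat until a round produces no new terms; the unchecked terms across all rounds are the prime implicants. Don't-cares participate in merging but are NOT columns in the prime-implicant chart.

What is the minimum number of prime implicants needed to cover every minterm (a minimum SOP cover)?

Round 0: 00000✓ 00001✓ 00010✓ 00100✓ 00111✓ 01001✓ 01011✓ 01100✓ 01101✓ 01110✓ 01111✓ 10000✓ 10001✓ 10011✓ 10101✓ 10110 11000✓ 11001✓ 11010✓ 11100✓ 11101✓ 11111✓
Round 1: -0000✓ -0001✓ -1001✓ -1100✓ -1101✓ -1111✓ 0-001✓ 0-100 0-111 00-00 000-0 0000-✓ 01-01✓ 01-11✓ 010-1✓ 011-0✓ 011-1✓ 0110-✓ 0111-✓ 1-000✓ 1-001✓ 1-101✓ 10-01✓ 100-1 1000-✓ 11-00✓ 11-01✓ 110-0 1100-✓ 111-1✓ 1110-✓
Round 2: --001 -000- -1-01 -11-1 -110- 01--1 011-- 1--01 1-00- 11-0-
PIs = {--001, -000-, -1-01, -11-1, -110-, 0-100, 0-111, 00-00, 000-0, 01--1, 011--, 1--01, 1-00-, 100-1, 10110, 11-0-, 110-0}
Coverage chart:
  m1: --001,-000-
  m4: 0-100,00-00
  m7: 0-111 ←essential
  m9: --001,-1-01,01--1
  m11: 01--1 ←essential
  m12: -110-,0-100,011--
  m13: -1-01,-11-1,-110-,01--1,011--
  m14: 011-- ←essential
  m15: -11-1,0-111,01--1,011--
  m16: -000-,1-00-
  m17: --001,-000-,1--01,1-00-,100-1
  m19: 100-1 ←essential
  m21: 1--01 ←essential
  m22: 10110 ←essential
  m24: 1-00-,11-0-,110-0
  m25: --001,-1-01,1--01,1-00-,11-0-
  m26: 110-0 ←essential
  m28: -110-,11-0-
  m29: -1-01,-11-1,-110-,1--01,11-0-
  m31: -11-1 ←essential
Essential: -11-1, 0-111, 01--1, 011--, 1--01, 100-1, 10110, 110-0
Petrick residual → -000-, -110-, 0-100
Min cover (11 terms): b'c'd' + bce + bcd' + a'cd'e' + a'cde + a'be + a'bc + ad'e + ab'c'e + ab'cde' + abc'e'

11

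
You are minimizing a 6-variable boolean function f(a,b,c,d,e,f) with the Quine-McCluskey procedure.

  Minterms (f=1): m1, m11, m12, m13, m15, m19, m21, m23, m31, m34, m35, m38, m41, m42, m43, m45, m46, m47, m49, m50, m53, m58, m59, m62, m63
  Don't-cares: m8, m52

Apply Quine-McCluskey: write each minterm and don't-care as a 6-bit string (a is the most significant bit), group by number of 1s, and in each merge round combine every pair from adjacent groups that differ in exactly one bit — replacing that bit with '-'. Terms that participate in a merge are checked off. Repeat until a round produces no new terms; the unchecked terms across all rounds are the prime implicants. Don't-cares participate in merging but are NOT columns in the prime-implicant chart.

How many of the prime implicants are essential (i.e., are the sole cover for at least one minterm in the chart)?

9

Round 0: 000001 001000✓ 001011✓ 001100✓ 001101✓ 001111✓ 010011✓ 010101✓ 010111✓ 011111✓ 100010✓ 100011✓ 100110✓ 101001✓ 101010✓ 101011✓ 101101✓ 101110✓ 101111✓ 110001✓ 110010✓ 110100✓ 110101✓ 111010✓ 111011✓ 111110✓ 111111✓
Round 1: -01011✓ -01101✓ -01111✓ -10101 -11111✓ 0-1111✓ 001-00 001-11✓ 0011-1✓ 00110- 01-111 010-11 0101-1 1-0010✓ 1-1010✓ 1-1011✓ 1-1110✓ 1-1111✓ 10-010✓ 10-011✓ 10-110✓ 100-10✓ 10001-✓ 101-01✓ 101-10✓ 101-11✓ 1010-1✓ 10101-✓ 1011-1✓ 10111-✓ 11-010✓ 110-01 11010- 111-10✓ 111-11✓ 11101-✓ 11111-✓
Round 2: --1111 -01-11 -011-1 1--010 1-1-10✓ 1-1-11✓ 1-101-✓ 1-111-✓ 10--10 10-01- 101--1 101-1-✓ 111-1-✓
Round 3: 1-1-1-
PIs = {--1111, -01-11, -011-1, -10101, 000001, 001-00, 00110-, 01-111, 010-11, 0101-1, 1--010, 1-1-1-, 10--10, 10-01-, 101--1, 110-01, 11010-}
Coverage chart:
  m1: 000001 ←essential
  m11: -01-11 ←essential
  m12: 001-00,00110-
  m13: -011-1,00110-
  m15: --1111,-01-11,-011-1
  m19: 010-11 ←essential
  m21: -10101,0101-1
  m23: 01-111,010-11,0101-1
  m31: --1111,01-111
  m34: 1--010,10--10,10-01-
  m35: 10-01- ←essential
  m38: 10--10 ←essential
  m41: 101--1 ←essential
  m42: 1--010,1-1-1-,10--10,10-01-
  m43: -01-11,1-1-1-,10-01-,101--1
  m45: -011-1,101--1
  m46: 1-1-1-,10--10
  m47: --1111,-01-11,-011-1,1-1-1-,101--1
  m49: 110-01 ←essential
  m50: 1--010 ←essential
  m53: -10101,110-01,11010-
  m58: 1--010,1-1-1-
  m59: 1-1-1- ←essential
  m62: 1-1-1- ←essential
  m63: --1111,1-1-1-
Essential: -01-11, 000001, 010-11, 1--010, 1-1-1-, 10--10, 10-01-, 101--1, 110-01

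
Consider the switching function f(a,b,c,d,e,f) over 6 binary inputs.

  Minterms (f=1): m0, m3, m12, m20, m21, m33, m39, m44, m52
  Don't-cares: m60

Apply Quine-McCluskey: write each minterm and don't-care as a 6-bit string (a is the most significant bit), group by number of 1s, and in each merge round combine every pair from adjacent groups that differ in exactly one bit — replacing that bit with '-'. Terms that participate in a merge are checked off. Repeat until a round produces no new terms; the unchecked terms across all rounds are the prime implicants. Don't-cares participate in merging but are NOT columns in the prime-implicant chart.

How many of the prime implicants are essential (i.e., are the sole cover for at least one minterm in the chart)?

Round 0: 000000 000011 001100✓ 010100✓ 010101✓ 100001 100111 101100✓ 110100✓ 111100✓
Round 1: -01100 -10100 01010- 1-1100 11-100
PIs = {-01100, -10100, 000000, 000011, 01010-, 1-1100, 100001, 100111, 11-100}
Coverage chart:
  m0: 000000 ←essential
  m3: 000011 ←essential
  m12: -01100 ←essential
  m20: -10100,01010-
  m21: 01010- ←essential
  m33: 100001 ←essential
  m39: 100111 ←essential
  m44: -01100,1-1100
  m52: -10100,11-100
Essential: -01100, 000000, 000011, 01010-, 100001, 100111

6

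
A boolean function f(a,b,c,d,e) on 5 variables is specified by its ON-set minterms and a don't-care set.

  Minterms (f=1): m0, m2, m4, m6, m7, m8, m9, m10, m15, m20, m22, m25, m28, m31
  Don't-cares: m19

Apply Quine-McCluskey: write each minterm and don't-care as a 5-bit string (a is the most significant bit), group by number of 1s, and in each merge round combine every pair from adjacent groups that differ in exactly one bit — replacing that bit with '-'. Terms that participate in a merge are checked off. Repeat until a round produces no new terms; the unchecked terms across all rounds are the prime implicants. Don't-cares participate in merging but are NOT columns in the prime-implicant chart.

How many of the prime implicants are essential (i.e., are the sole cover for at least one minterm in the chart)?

[col 0] 00000*, 00010*, 00100*, 00110*, 00111*, 01000*, 01001*, 01010*, 01111*, 10011, 10100*, 10110*, 11001*, 11100*, 11111*
[col 1] -0100*, -0110*, -1001, -1111, 0-000*, 0-010*, 0-111, 00-00*, 00-10*, 000-0*, 001-0*, 0011-, 010-0*, 0100-, 1-100, 101-0*
[col 2] -01-0, 0-0-0, 00--0
Prime implicants: -01-0, -1001, -1111, 0-0-0, 0-111, 00--0, 0011-, 0100-, 1-100, 10011
PI chart (minterm → PIs covering it):
  0 | 0-0-0,00--0
  2 | 0-0-0,00--0
  4 | -01-0,00--0
  6 | -01-0,00--0,0011-
  7 | 0-111,0011-
  8 | 0-0-0,0100-
  9 | -1001,0100-
  10 | 0-0-0  (sole → essential)
  15 | -1111,0-111
  20 | -01-0,1-100
  22 | -01-0  (sole → essential)
  25 | -1001  (sole → essential)
  28 | 1-100  (sole → essential)
  31 | -1111  (sole → essential)
Essential prime implicants: -01-0, -1001, -1111, 0-0-0, 1-100

5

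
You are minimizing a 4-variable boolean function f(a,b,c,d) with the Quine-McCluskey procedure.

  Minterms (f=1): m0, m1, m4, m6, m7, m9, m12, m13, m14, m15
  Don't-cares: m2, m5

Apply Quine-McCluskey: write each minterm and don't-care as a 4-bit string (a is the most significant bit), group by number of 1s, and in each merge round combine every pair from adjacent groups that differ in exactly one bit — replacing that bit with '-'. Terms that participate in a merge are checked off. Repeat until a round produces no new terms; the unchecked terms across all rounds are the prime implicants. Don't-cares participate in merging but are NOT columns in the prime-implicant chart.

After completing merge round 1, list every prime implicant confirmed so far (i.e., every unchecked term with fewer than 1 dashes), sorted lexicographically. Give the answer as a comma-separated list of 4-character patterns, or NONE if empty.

[col 0] 0000*, 0001*, 0010*, 0100*, 0101*, 0110*, 0111*, 1001*, 1100*, 1101*, 1110*, 1111*
[col 1] -001*, -100*, -101*, -110*, -111*, 0-00*, 0-01*, 0-10*, 00-0*, 000-*, 01-0*, 01-1*, 010-*, 011-*, 1-01*, 11-0*, 11-1*, 110-*, 111-*
[col 2] --01, -1-0*, -1-1*, -10-*, -11-*, 0--0, 0-0-, 01--*, 11--*
[col 3] -1--
Prime implicants: --01, -1--, 0--0, 0-0-

NONE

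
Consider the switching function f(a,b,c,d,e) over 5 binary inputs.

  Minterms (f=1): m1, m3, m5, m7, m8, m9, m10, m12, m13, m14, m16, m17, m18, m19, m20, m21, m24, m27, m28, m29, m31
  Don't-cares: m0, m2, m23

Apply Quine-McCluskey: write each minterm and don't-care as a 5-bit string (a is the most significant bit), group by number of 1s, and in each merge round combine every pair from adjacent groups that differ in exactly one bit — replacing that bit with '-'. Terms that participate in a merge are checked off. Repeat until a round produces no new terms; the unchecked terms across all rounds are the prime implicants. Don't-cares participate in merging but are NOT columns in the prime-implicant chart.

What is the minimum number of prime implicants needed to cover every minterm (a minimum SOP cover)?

Round 0: 00000✓ 00001✓ 00010✓ 00011✓ 00101✓ 00111✓ 01000✓ 01001✓ 01010✓ 01100✓ 01101✓ 01110✓ 10000✓ 10001✓ 10010✓ 10011✓ 10100✓ 10101✓ 10111✓ 11000✓ 11011✓ 11100✓ 11101✓ 11111✓
Round 1: -0000✓ -0001✓ -0010✓ -0011✓ -0101✓ -0111✓ -1000✓ -1100✓ -1101✓ 0-000✓ 0-001✓ 0-010✓ 0-101✓ 00-01✓ 00-11✓ 000-0✓ 000-1✓ 0000-✓ 0001-✓ 001-1✓ 01-00✓ 01-01✓ 01-10✓ 010-0✓ 0100-✓ 011-0✓ 0110-✓ 1-000✓ 1-011✓ 1-100✓ 1-101✓ 1-111✓ 10-00✓ 10-01✓ 10-11✓ 100-0✓ 100-1✓ 1000-✓ 1001-✓ 101-1✓ 1010-✓ 11-00✓ 11-11✓ 111-1✓ 1110-✓
Round 2: --000 --101 -0-01✓ -0-11✓ -00-0✓ -00-1✓ -000-✓ -001-✓ -01-1✓ -1-00 -110- 0--01 0-0-0 0-00- 00--1✓ 000--✓ 01--0 01-0- 1--00 1--11 1-1-1 1-10- 10--1✓ 10-0- 100--✓
Round 3: -0--1 -00--
PIs = {--000, --101, -0--1, -00--, -1-00, -110-, 0--01, 0-0-0, 0-00-, 01--0, 01-0-, 1--00, 1--11, 1-1-1, 1-10-, 10-0-}
Coverage chart:
  m1: -0--1,-00--,0--01,0-00-
  m3: -0--1,-00--
  m5: --101,-0--1,0--01
  m7: -0--1 ←essential
  m8: --000,-1-00,0-0-0,0-00-,01--0,01-0-
  m9: 0--01,0-00-,01-0-
  m10: 0-0-0,01--0
  m12: -1-00,-110-,01--0,01-0-
  m13: --101,-110-,0--01,01-0-
  m14: 01--0 ←essential
  m16: --000,-00--,1--00,10-0-
  m17: -0--1,-00--,10-0-
  m18: -00-- ←essential
  m19: -0--1,-00--,1--11
  m20: 1--00,1-10-,10-0-
  m21: --101,-0--1,1-1-1,1-10-,10-0-
  m24: --000,-1-00,1--00
  m27: 1--11 ←essential
  m28: -1-00,-110-,1--00,1-10-
  m29: --101,-110-,1-1-1,1-10-
  m31: 1--11,1-1-1
Essential: -0--1, -00--, 01--0, 1--11
Petrick residual → --000, 0--01, 1-10-
Min cover (7 terms): c'd'e' + b'e + b'c' + a'd'e + a'be' + ade + acd'

7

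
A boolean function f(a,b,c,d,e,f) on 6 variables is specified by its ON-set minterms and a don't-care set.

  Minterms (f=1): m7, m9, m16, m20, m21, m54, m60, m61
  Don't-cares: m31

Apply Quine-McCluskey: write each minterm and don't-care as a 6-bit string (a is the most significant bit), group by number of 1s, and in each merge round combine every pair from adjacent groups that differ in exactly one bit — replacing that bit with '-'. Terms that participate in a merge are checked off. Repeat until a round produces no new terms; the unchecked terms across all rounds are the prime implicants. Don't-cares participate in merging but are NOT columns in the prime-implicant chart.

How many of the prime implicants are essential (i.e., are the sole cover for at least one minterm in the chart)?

6

[col 0] 000111, 001001, 010000*, 010100*, 010101*, 011111, 110110, 111100*, 111101*
[col 1] 010-00, 01010-, 11110-
Prime implicants: 000111, 001001, 010-00, 01010-, 011111, 110110, 11110-
PI chart (minterm → PIs covering it):
  7 | 000111  (sole → essential)
  9 | 001001  (sole → essential)
  16 | 010-00  (sole → essential)
  20 | 010-00,01010-
  21 | 01010-  (sole → essential)
  54 | 110110  (sole → essential)
  60 | 11110-  (sole → essential)
  61 | 11110-  (sole → essential)
Essential prime implicants: 000111, 001001, 010-00, 01010-, 110110, 11110-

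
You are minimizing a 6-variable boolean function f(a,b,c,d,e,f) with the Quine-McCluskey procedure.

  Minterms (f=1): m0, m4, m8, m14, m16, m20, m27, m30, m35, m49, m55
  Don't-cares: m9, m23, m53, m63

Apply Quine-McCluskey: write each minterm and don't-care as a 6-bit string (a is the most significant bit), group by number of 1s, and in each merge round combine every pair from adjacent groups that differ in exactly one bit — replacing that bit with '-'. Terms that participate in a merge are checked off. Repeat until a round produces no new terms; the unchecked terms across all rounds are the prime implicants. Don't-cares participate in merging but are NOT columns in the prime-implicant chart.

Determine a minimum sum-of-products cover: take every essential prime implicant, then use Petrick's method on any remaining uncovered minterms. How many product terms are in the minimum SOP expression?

size-2^0 implicants → 000000(✓)  000100(✓)  001000(✓)  001001(✓)  001110(✓)  010000(✓)  010100(✓)  010111(✓)  011011  011110(✓)  100011  110001(✓)  110101(✓)  110111(✓)  111111(✓)
size-2^1 implicants → -10111  0-0000(✓)  0-0100(✓)  0-1110  00-000  000-00(✓)  00100-  010-00(✓)  11-111  110-01  1101-1
size-2^2 implicants → 0-0-00
Unchecked terms (primes): -10111, 0-0-00, 0-1110, 00-000, 00100-, 011011, 100011, 11-111, 110-01, 1101-1
Minterm coverage:
  m0 ⊆ 0-0-00,00-000
  m4 ⊆ 0-0-00 [E]
  m8 ⊆ 00-000,00100-
  m14 ⊆ 0-1110 [E]
  m16 ⊆ 0-0-00 [E]
  m20 ⊆ 0-0-00 [E]
  m27 ⊆ 011011 [E]
  m30 ⊆ 0-1110 [E]
  m35 ⊆ 100011 [E]
  m49 ⊆ 110-01 [E]
  m55 ⊆ -10111,11-111,1101-1
E = {0-0-00, 0-1110, 011011, 100011, 110-01}
Petrick residual → -10111, 00-000
Cover = bc'def + a'c'e'f' + a'cdef' + a'b'd'e'f' + a'bcd'ef + ab'c'd'ef + abc'e'f  |cover|=7

7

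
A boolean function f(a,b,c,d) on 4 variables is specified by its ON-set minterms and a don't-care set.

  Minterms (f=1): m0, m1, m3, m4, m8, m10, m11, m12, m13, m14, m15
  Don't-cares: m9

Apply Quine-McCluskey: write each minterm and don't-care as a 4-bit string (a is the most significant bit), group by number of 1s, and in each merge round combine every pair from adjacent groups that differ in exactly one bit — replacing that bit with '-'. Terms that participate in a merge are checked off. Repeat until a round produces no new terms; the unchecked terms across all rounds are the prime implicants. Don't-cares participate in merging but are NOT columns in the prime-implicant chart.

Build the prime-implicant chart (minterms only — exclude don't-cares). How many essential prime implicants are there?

3

[col 0] 0000*, 0001*, 0011*, 0100*, 1000*, 1001*, 1010*, 1011*, 1100*, 1101*, 1110*, 1111*
[col 1] -000*, -001*, -011*, -100*, 0-00*, 00-1*, 000-*, 1-00*, 1-01*, 1-10*, 1-11*, 10-0*, 10-1*, 100-*, 101-*, 11-0*, 11-1*, 110-*, 111-*
[col 2] --00, -0-1, -00-, 1--0*, 1--1*, 1-0-*, 1-1-*, 10--*, 11--*
[col 3] 1---
Prime implicants: --00, -0-1, -00-, 1---
PI chart (minterm → PIs covering it):
  0 | --00,-00-
  1 | -0-1,-00-
  3 | -0-1  (sole → essential)
  4 | --00  (sole → essential)
  8 | --00,-00-,1---
  10 | 1---  (sole → essential)
  11 | -0-1,1---
  12 | --00,1---
  13 | 1---  (sole → essential)
  14 | 1---  (sole → essential)
  15 | 1---  (sole → essential)
Essential prime implicants: --00, -0-1, 1---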